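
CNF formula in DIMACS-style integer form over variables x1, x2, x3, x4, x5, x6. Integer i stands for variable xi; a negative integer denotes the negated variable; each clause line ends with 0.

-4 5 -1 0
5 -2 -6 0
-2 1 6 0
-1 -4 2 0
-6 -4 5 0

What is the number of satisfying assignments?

Split on x1, then x2.
  x1=1, x2=1: x3 free; 5 ways for (x4,x5,x6) × 2^1 = 10.
  x1=1, x2=0: forces x4=0; x3, x5, x6 free → 2^3 = 8.
  x1=0, x2=1: remaining (x3,x4,x5,x6) ∈ {(0,0,1,1); (0,1,1,1); (1,0,1,1); (1,1,1,1)} — 4.
  x1=0, x2=0: x3 free; 7 ways for (x4,x5,x6) × 2^1 = 14.
Total: 10 + 8 + 4 + 14 = 36.

36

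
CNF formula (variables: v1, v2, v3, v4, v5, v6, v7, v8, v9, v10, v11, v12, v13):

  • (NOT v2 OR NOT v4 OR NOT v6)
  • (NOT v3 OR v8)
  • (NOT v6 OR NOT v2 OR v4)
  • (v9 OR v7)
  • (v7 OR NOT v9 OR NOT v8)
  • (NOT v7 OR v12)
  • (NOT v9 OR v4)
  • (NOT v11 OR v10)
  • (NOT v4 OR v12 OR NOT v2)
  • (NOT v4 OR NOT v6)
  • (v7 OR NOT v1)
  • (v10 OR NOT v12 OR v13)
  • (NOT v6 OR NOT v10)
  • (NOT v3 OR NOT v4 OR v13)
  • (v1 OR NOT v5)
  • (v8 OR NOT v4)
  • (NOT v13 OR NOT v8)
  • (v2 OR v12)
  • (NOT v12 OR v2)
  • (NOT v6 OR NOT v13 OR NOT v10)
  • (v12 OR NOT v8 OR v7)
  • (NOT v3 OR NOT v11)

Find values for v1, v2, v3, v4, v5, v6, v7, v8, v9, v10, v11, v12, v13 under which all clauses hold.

v3 occurs only negated in the remaining clauses — set v3 = False.
v5 occurs only negated in the remaining clauses — set v5 = False.
Branch on v1: take v1 = False.
Try v2 = True.
Try v4 = False.
  then v6 is forced to False.
  then v9 is forced to False.
  then v7 is forced to True.
  then v12 is forced to True.
The remaining clauses are satisfied by v8 = False, v10 = True, v11 = False, v13 = False.

v1=0  v2=1  v3=0  v4=0  v5=0  v6=0  v7=1  v8=0  v9=0  v10=1  v11=0  v12=1  v13=0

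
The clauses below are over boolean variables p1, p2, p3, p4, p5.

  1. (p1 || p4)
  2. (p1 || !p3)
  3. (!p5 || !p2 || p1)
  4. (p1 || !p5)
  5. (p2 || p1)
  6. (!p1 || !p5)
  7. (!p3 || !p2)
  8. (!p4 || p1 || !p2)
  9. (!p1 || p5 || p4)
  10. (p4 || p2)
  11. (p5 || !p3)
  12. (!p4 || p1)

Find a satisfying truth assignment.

p1=T, p2=F, p3=F, p4=T, p5=F

Pure literal: p3 appears only negated; assign p3 = False.
Set p1 = True and propagate.
  then p5 is forced to False.
  then p4 is forced to True.
p2 is now unconstrained; take p2 = False.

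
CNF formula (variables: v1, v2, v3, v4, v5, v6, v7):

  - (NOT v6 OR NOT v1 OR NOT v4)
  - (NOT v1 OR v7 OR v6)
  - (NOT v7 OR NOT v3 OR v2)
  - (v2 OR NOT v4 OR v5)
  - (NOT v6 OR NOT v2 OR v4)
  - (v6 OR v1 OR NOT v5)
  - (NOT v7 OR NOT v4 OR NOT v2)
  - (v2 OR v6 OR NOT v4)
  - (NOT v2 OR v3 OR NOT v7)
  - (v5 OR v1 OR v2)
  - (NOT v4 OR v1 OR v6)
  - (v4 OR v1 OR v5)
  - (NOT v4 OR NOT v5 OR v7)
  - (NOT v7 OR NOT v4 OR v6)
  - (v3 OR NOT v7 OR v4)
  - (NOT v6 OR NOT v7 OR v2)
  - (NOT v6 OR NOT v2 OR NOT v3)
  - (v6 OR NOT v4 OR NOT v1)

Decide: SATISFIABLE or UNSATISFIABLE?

SATISFIABLE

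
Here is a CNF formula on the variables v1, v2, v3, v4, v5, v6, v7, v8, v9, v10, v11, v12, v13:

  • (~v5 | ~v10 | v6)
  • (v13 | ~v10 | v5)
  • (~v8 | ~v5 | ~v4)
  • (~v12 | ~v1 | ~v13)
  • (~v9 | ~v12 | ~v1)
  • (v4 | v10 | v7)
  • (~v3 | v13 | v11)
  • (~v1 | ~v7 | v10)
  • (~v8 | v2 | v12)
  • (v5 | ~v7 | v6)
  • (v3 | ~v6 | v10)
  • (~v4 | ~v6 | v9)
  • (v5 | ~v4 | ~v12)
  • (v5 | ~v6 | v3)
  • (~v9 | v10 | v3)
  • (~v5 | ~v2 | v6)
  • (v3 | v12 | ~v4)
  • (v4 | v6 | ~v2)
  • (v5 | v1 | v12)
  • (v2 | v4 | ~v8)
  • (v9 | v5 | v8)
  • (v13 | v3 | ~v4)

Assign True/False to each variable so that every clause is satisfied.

v1 = F  v2 = T  v3 = T  v4 = F  v5 = T  v6 = T  v7 = T  v8 = F  v9 = T  v10 = F  v11 = T  v12 = F  v13 = T

v11 occurs only positively in the remaining clauses — set v11 = True.
Set v1 = False and propagate.
Set v2 = True and propagate.
Try v3 = True.
For the remaining variables, v4 = False, v5 = True, v6 = True, v7 = True, v8 = False, v9 = True, v10 = False, v12 = False, v13 = True works.
Every clause has at least one true literal under this assignment.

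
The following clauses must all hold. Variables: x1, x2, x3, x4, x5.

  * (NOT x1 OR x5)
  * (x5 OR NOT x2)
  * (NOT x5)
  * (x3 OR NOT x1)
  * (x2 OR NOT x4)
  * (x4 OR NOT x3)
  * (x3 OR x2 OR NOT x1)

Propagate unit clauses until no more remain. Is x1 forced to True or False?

(NOT x5) stands alone — x5 = False.
In (NOT x1 OR x5), x5 is now false; NOT x1 must hold, so x1 = False.

False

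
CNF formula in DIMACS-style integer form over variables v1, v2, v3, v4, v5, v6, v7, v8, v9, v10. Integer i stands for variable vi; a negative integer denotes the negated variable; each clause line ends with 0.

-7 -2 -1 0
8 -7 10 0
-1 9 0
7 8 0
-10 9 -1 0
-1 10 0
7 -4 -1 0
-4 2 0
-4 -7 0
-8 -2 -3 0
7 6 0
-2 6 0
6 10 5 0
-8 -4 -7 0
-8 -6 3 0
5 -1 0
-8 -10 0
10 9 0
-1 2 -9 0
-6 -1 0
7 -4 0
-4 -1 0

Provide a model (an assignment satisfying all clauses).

v1=0  v2=1  v3=0  v4=0  v5=0  v6=1  v7=1  v8=0  v9=1  v10=1

Check each clause:
  1. (¬v7 ∨ ¬v1 ∨ ¬v2) — ¬v1 is true.
  2. (v8 ∨ ¬v7 ∨ v10) — v10 is true.
  3. (¬v1 ∨ v9) — v9 is true.
  4. (v7 ∨ v8) — v7 is true.
  5. (¬v10 ∨ ¬v1 ∨ v9) — v9 is true.
  6. (v10 ∨ ¬v1) — v10 is true.
  7. (¬v1 ∨ ¬v4 ∨ v7) — ¬v4 is true.
  8. (v2 ∨ ¬v4) — v2 is true.
  9. (¬v4 ∨ ¬v7) — ¬v4 is true.
  10. (¬v2 ∨ ¬v3 ∨ ¬v8) — ¬v8 is true.
  11. (v6 ∨ v7) — v6 is true.
  12. (v6 ∨ ¬v2) — v6 is true.
  13. (v5 ∨ v10 ∨ v6) — v10 is true.
  14. (¬v7 ∨ ¬v4 ∨ ¬v8) — ¬v8 is true.
  15. (v3 ∨ ¬v6 ∨ ¬v8) — ¬v8 is true.
  16. (v5 ∨ ¬v1) — ¬v1 is true.
  17. (¬v8 ∨ ¬v10) — ¬v8 is true.
  18. (v9 ∨ v10) — v9 is true.
  19. (¬v1 ∨ v2 ∨ ¬v9) — v2 is true.
  20. (¬v1 ∨ ¬v6) — ¬v1 is true.
  21. (v7 ∨ ¬v4) — ¬v4 is true.
  22. (¬v4 ∨ ¬v1) — ¬v4 is true.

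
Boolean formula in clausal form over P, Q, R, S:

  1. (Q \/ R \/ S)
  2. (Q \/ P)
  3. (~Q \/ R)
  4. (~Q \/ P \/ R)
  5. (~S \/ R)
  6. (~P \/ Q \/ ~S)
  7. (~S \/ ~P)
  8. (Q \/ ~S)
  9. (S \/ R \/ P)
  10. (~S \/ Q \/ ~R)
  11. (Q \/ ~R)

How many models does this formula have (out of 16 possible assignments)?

3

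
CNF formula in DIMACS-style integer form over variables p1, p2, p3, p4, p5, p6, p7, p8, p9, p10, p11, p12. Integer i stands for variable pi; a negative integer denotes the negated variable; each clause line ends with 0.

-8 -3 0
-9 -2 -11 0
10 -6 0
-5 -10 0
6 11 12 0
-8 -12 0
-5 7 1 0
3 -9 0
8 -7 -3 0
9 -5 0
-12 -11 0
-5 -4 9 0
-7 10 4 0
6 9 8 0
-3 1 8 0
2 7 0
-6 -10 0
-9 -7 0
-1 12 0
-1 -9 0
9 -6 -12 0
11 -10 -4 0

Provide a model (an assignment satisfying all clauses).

p1=F, p2=T, p3=F, p4=F, p5=F, p6=F, p7=F, p8=T, p9=F, p10=T, p11=T, p12=F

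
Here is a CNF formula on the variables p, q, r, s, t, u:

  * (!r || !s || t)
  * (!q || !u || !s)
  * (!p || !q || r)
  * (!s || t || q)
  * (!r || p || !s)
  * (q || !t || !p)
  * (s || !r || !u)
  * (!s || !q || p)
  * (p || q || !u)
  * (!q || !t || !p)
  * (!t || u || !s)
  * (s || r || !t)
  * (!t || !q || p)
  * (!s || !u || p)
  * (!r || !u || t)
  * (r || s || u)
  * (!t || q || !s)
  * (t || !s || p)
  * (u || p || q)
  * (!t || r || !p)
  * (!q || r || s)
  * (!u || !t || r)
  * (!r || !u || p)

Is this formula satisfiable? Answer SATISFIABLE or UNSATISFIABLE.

SATISFIABLE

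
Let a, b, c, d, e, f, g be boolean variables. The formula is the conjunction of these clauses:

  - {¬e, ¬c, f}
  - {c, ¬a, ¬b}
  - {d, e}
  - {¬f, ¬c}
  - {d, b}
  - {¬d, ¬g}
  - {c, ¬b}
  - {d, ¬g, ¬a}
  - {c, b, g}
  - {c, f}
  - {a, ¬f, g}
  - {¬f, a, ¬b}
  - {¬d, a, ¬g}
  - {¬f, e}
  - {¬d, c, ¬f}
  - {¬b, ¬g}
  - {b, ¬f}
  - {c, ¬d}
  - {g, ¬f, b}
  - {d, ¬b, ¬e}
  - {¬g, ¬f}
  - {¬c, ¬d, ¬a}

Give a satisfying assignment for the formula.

a = F  b = F  c = T  d = T  e = F  f = F  g = F

Branch on a: take a = False.
Set b = False and propagate.
  then d is forced to True.
  then g is forced to False.
  then c is forced to True.
  then f is forced to False.
  then e is forced to False.
Check each clause:
  1. {¬e, ¬c, f} — ¬e is true.
  2. {¬b, ¬a, c} — c is true.
  3. {e, d} — d is true.
  4. {¬f, ¬c} — ¬f is true.
  5. {d, b} — d is true.
  6. {¬d, ¬g} — ¬g is true.
  7. {c, ¬b} — c is true.
  8. {¬g, d, ¬a} — ¬g is true.
  9. {g, b, c} — c is true.
  10. {c, f} — c is true.
  11. {g, ¬f, a} — ¬f is true.
  12. {¬f, ¬b, a} — ¬f is true.
  13. {¬g, a, ¬d} — ¬g is true.
  14. {¬f, e} — ¬f is true.
  15. {¬f, ¬d, c} — ¬f is true.
  16. {¬g, ¬b} — ¬g is true.
  17. {¬f, b} — ¬f is true.
  18. {¬d, c} — c is true.
  19. {¬f, b, g} — ¬f is true.
  20. {¬e, d, ¬b} — ¬e is true.
  21. {¬g, ¬f} — ¬g is true.
  22. {¬d, ¬a, ¬c} — ¬a is true.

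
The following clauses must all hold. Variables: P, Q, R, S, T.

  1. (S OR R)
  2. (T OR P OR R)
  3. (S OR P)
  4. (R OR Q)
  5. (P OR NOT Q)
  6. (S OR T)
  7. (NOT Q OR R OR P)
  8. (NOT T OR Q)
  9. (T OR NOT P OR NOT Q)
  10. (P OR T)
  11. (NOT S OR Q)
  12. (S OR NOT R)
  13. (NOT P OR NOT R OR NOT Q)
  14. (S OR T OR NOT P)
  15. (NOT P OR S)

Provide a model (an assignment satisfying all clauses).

P=True, Q=True, R=False, S=True, T=True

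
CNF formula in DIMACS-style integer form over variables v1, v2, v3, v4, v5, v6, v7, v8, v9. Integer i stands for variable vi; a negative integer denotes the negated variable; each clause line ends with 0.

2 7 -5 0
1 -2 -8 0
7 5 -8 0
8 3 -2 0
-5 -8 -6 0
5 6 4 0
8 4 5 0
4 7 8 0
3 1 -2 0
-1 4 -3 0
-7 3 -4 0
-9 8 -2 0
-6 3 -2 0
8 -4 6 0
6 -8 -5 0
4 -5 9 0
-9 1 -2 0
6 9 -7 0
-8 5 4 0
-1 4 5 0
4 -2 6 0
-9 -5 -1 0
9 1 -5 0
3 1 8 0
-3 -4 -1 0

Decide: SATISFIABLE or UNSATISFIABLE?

Set v1 = False and propagate.
Branch on v2: take v2 = False.
Set v3 = True and propagate.
The remaining clauses are satisfied by v4 = True, v5 = False, v6 = True, v7 = False, v8 = False, v9 = True.
Every clause has at least one true literal under this assignment.
So v1=F, v2=F, v3=T, v4=T, v5=F, v6=T, v7=F, v8=F, v9=T is a satisfying assignment.

SATISFIABLE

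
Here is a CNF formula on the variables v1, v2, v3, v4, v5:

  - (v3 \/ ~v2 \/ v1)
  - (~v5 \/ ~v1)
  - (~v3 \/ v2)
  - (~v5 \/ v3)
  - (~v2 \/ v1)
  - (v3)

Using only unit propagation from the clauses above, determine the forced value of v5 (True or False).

False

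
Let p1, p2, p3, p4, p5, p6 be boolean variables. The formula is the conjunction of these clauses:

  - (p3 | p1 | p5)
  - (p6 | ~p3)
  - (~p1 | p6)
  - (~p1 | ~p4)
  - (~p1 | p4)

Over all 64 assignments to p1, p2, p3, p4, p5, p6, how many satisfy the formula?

16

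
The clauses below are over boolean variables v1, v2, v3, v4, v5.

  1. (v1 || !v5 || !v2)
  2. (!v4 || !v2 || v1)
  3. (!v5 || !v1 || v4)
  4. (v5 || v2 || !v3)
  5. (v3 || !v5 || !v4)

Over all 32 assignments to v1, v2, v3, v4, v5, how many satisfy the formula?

15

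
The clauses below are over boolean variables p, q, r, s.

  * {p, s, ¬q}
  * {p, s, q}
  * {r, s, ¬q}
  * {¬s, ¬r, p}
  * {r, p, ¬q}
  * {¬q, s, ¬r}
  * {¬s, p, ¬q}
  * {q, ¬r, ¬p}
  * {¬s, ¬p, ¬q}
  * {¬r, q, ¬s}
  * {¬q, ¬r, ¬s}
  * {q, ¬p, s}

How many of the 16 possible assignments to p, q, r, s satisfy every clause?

2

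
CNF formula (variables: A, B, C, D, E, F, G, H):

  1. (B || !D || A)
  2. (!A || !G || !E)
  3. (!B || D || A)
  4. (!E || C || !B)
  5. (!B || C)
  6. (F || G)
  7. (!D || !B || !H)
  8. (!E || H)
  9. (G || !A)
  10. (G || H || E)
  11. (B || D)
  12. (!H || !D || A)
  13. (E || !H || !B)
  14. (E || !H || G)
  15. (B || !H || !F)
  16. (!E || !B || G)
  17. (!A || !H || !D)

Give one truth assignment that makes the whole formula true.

A=True  B=True  C=True  D=True  E=False  F=True  G=True  H=False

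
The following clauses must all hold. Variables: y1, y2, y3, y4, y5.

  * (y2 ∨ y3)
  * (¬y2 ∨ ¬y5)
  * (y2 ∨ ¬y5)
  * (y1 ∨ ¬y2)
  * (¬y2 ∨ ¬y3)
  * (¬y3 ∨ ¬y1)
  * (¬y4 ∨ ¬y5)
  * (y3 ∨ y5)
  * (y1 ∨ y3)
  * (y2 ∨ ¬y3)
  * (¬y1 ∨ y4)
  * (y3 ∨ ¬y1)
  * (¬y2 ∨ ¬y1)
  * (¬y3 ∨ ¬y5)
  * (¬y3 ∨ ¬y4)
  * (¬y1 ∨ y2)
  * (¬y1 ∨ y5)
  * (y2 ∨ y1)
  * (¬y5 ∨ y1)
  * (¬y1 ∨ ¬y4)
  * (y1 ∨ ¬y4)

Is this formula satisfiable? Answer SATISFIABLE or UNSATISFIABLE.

UNSATISFIABLE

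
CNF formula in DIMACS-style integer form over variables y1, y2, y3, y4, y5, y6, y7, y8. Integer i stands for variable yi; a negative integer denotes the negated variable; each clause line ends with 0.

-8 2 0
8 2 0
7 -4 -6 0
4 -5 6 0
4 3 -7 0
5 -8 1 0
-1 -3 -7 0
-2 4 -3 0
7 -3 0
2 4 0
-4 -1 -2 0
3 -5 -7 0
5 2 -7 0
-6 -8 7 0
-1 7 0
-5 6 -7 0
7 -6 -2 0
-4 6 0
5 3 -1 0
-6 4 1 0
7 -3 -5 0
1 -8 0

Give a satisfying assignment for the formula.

Branch on y1: take y1 = False.
  then y8 is forced to False.
  then y2 is forced to True.
Set y3 = True and propagate.
  then y4 is forced to True.
  then y7 is forced to True.
  then y6 is forced to True.
y5 is now unconstrained; take y5 = False.

y1 = 0, y2 = 1, y3 = 1, y4 = 1, y5 = 0, y6 = 1, y7 = 1, y8 = 0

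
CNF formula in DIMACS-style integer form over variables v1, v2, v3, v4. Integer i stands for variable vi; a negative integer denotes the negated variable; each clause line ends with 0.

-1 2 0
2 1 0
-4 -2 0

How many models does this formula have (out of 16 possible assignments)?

4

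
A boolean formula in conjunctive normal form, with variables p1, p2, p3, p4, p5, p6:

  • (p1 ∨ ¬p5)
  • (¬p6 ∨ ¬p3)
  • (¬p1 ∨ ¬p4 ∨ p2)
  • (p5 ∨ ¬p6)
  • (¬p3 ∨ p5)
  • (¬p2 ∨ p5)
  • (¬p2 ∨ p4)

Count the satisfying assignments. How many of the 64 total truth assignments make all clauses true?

9

Split on p5, then p2.
  p5=T, p2=T: remaining (p1,p3,p4,p6) ∈ {(T,F,T,F); (T,F,T,T); (T,T,T,F)} — 3.
  p5=T, p2=F: remaining (p1,p3,p4,p6) ∈ {(T,F,F,F); (T,F,F,T); (T,T,F,F)} — 3.
  p5=F, p2=T: a clause becomes empty — 0.
  p5=F, p2=F: remaining (p1,p3,p4,p6) ∈ {(F,F,F,F); (F,F,T,F); (T,F,F,F)} — 3.
Total: 3 + 3 + 0 + 3 = 9.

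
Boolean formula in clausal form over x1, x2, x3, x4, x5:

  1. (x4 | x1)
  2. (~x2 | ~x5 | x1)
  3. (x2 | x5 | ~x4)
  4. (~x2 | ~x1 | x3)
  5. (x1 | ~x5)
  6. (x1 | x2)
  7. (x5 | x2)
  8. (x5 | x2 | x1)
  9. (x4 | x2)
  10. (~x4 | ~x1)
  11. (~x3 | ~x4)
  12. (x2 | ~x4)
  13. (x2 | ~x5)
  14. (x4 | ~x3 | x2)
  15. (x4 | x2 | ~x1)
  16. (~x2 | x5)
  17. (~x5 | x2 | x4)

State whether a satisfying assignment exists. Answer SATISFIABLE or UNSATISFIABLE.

Branch on x1: take x1 = True.
  then x4 is forced to False.
  then x2 is forced to True.
  then x3 is forced to True.
  then x5 is forced to True.
So x1=T, x2=T, x3=T, x4=F, x5=T is a satisfying assignment.

SATISFIABLE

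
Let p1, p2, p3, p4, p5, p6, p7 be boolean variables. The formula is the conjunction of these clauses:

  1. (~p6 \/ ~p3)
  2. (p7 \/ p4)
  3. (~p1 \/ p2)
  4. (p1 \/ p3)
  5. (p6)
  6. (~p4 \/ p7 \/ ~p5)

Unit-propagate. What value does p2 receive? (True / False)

True

Unit clause (p6) sets p6 = True.
In (~p6 \/ ~p3), ~p6 is now false; ~p3 must hold, so p3 = False.
(p3 \/ p1): since p3 = False, the clause reduces to (p1). p1 = True.
From (p2 \/ ~p1) and p1 = True: p2 = True.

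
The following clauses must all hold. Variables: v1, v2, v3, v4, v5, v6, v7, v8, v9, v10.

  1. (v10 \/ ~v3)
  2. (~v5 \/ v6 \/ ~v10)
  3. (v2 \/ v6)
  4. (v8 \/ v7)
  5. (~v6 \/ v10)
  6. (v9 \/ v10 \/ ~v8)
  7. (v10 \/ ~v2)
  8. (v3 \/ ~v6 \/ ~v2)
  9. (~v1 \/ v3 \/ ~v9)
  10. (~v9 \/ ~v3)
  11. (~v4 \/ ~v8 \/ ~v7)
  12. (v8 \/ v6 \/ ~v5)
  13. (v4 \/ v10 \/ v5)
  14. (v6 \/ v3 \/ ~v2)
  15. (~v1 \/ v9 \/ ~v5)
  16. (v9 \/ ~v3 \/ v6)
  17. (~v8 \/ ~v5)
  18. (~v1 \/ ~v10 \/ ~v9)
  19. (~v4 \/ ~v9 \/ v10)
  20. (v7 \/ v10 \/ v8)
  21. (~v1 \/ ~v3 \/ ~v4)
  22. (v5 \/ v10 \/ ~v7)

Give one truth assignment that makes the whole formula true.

Pure literal: v1 appears only negated; assign v1 = False.
Try v2 = False.
  then v6 is forced to True.
  then v10 is forced to True.
Branch on v3: take v3 = False.
The remaining clauses are satisfied by v4 = False, v5 = False, v7 = False, v8 = True, v9 = True.
Every clause has at least one true literal under this assignment.

v1=F, v2=F, v3=F, v4=F, v5=F, v6=T, v7=F, v8=T, v9=T, v10=T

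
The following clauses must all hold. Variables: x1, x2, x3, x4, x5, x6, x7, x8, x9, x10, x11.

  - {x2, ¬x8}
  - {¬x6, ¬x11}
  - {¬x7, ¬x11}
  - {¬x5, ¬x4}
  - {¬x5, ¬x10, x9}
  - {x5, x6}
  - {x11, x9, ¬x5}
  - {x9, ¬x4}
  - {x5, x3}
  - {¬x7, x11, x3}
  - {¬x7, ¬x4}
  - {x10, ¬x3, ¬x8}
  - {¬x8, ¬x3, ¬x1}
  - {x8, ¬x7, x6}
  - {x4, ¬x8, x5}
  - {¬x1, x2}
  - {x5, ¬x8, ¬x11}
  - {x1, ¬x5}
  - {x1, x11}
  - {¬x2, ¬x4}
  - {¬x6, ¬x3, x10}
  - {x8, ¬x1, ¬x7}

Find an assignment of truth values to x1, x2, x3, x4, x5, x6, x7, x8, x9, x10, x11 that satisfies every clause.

x1=T  x2=T  x3=T  x4=F  x5=T  x6=F  x7=F  x8=F  x9=T  x10=F  x11=T

Pure literal: x7 appears only negated; assign x7 = False.
x9 occurs only positively in the remaining clauses — set x9 = True.
Branch on x1: take x1 = True.
  then x2 is forced to True.
  then x4 is forced to False.
The remaining clauses are satisfied by x3 = True, x5 = True, x6 = False, x8 = False, x10 = False, x11 = True.
Every clause has at least one true literal under this assignment.
Check each clause:
  1. {¬x8, x2} — ¬x8 is true.
  2. {¬x11, ¬x6} — ¬x6 is true.
  3. {¬x7, ¬x11} — ¬x7 is true.
  4. {¬x4, ¬x5} — ¬x4 is true.
  5. {¬x10, x9, ¬x5} — x9 is true.
  6. {x5, x6} — x5 is true.
  7. {x11, x9, ¬x5} — x11 is true.
  8. {¬x4, x9} — x9 is true.
  9. {x5, x3} — x3 is true.
  10. {x3, ¬x7, x11} — x11 is true.
  11. {¬x7, ¬x4} — ¬x7 is true.
  12. {x10, ¬x3, ¬x8} — ¬x8 is true.
  13. {¬x1, ¬x8, ¬x3} — ¬x8 is true.
  14. {¬x7, x8, x6} — ¬x7 is true.
  15. {¬x8, x4, x5} — ¬x8 is true.
  16. {x2, ¬x1} — x2 is true.
  17. {x5, ¬x11, ¬x8} — ¬x8 is true.
  18. {x1, ¬x5} — x1 is true.
  19. {x1, x11} — x1 is true.
  20. {¬x2, ¬x4} — ¬x4 is true.
  21. {x10, ¬x6, ¬x3} — ¬x6 is true.
  22. {x8, ¬x1, ¬x7} — ¬x7 is true.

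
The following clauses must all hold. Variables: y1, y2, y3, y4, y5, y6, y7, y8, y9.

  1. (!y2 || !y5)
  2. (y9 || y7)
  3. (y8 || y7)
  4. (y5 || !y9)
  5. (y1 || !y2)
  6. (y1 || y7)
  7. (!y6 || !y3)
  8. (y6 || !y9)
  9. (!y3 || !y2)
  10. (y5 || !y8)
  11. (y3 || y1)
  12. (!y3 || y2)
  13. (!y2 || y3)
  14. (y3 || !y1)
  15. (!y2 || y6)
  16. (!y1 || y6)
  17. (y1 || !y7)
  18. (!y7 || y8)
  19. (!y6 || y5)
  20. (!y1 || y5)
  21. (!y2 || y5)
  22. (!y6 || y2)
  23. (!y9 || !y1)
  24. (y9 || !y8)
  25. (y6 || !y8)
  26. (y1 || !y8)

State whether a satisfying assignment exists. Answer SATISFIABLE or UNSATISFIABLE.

UNSATISFIABLE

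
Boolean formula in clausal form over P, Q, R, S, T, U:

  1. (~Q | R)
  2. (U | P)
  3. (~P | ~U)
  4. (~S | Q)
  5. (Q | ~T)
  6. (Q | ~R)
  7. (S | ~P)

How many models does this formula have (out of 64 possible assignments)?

Satisfying assignments:
  P=F Q=F R=F S=F T=F U=T
  P=F Q=T R=T S=F T=F U=T
  P=F Q=T R=T S=F T=T U=T
  P=F Q=T R=T S=T T=F U=T
  P=F Q=T R=T S=T T=T U=T
  P=T Q=T R=T S=T T=F U=F
  P=T Q=T R=T S=T T=T U=F
Count: 7.

7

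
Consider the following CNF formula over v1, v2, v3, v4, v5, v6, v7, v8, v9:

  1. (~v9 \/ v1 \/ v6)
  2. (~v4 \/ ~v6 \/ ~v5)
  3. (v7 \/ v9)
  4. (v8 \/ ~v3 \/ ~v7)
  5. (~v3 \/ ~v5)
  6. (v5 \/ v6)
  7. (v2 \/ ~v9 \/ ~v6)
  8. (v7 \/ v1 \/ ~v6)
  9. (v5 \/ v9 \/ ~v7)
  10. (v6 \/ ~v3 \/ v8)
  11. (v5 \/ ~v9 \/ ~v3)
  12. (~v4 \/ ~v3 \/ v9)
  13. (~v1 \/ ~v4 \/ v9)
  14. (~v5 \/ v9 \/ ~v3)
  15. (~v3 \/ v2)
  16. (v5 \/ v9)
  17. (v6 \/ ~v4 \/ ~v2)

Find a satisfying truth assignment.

v3 occurs only negated in the remaining clauses — set v3 = False.
v8 occurs only positively in the remaining clauses — set v8 = True.
Branch on v1: take v1 = False.
Branch on v2: take v2 = False.
For the remaining variables, v4 = True, v5 = True, v6 = False, v7 = True, v9 = False works.

v1 = False, v2 = False, v3 = False, v4 = True, v5 = True, v6 = False, v7 = True, v8 = True, v9 = False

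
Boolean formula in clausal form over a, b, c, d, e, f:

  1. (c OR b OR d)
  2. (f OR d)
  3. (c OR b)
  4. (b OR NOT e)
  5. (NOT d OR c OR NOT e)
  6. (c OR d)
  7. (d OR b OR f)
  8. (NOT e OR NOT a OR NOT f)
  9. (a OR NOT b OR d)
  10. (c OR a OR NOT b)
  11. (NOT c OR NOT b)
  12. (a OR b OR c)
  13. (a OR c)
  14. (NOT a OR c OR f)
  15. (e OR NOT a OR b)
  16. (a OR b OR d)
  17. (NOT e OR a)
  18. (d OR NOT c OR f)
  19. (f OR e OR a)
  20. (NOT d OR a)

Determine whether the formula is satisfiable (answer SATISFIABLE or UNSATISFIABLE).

Set a = True and propagate.
The remaining clauses are satisfied by b = True, c = False, d = True, e = False, f = True.
Every clause has at least one true literal under this assignment.
So a = 1, b = 1, c = 0, d = 1, e = 0, f = 1 is a satisfying assignment.

SATISFIABLE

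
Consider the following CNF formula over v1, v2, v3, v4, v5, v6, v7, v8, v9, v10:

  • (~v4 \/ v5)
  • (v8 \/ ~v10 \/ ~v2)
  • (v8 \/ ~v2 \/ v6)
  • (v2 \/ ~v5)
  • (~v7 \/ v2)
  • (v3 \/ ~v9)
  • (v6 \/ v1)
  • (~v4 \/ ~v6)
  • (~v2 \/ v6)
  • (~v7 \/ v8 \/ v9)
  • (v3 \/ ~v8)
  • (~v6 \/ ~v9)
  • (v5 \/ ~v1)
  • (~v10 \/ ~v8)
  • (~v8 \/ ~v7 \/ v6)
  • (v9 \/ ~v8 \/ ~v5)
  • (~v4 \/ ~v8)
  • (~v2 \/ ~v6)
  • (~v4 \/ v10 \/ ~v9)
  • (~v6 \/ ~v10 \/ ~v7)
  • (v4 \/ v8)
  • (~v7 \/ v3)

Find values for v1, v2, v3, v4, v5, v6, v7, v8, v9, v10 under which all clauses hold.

v3 occurs only positively in the remaining clauses — set v3 = True.
Pure literal: v7 appears only negated; assign v7 = False.
Branch on v1: take v1 = False.
  then v6 is forced to True.
  then v4 is forced to False.
  then v9 is forced to False.
  then v2 is forced to False.
  then v5 is forced to False.
  then v8 is forced to True.
  then v10 is forced to False.
Every clause has at least one true literal under this assignment.

v1 = F, v2 = F, v3 = T, v4 = F, v5 = F, v6 = T, v7 = F, v8 = T, v9 = F, v10 = F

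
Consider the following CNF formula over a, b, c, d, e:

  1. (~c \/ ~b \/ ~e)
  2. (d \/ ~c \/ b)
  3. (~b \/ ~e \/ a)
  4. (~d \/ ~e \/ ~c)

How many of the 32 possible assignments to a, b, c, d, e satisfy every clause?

Case analysis on b and c:
  b=T, c=T: remaining (a,d,e) ∈ {(F,F,F); (F,T,F); (T,F,F); (T,T,F)} — 4.
  b=T, c=F: d free; 3 ways for (a,e) × 2^1 = 6.
  b=F, c=T: remaining (a,d,e) ∈ {(F,T,F); (T,T,F)} — 2.
  b=F, c=F: a, d, e free → 2^3 = 8.
Total: 4 + 6 + 2 + 8 = 20.

20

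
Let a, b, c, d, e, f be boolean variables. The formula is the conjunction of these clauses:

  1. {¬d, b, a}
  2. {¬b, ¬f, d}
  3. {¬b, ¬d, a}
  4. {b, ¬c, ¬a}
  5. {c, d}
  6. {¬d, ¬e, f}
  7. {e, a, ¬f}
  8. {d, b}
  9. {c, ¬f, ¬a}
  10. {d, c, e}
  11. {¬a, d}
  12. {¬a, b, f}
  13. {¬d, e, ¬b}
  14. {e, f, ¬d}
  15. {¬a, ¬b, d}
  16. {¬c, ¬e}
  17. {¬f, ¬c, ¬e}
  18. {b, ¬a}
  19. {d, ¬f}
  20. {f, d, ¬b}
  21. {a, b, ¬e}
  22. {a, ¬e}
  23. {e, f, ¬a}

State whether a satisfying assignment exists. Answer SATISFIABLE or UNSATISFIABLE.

d = True:
  a = True:
    propagation gives b=True, e=True, f=True, c=True; an empty clause results — contradiction.
  a = False:
    propagation gives b=True; an empty clause results — contradiction.
d = False:
  propagation gives c=True, b=True, f=False; an empty clause results — contradiction.
Every branch closes, so no satisfying assignment exists.

UNSATISFIABLE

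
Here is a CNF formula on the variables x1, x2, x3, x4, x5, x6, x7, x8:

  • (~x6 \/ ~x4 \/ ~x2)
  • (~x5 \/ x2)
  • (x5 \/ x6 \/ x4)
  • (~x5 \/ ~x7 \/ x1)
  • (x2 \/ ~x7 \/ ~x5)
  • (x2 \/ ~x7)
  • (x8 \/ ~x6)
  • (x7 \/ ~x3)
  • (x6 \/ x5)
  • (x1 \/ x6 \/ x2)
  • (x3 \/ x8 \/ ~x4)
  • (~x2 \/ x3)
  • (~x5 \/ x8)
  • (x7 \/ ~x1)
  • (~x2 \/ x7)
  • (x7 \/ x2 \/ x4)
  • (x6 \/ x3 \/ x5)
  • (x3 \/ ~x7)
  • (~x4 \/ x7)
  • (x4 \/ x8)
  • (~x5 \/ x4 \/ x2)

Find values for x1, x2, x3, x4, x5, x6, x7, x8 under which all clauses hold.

x1 = True, x2 = True, x3 = True, x4 = False, x5 = True, x6 = True, x7 = True, x8 = True

x8 occurs only positively in the remaining clauses — set x8 = True.
Set x1 = True and propagate.
  then x7 is forced to True.
  then x2 is forced to True.
  then x3 is forced to True.
Try x4 = False.
Try x5 = True.
x6 is now unconstrained; take x6 = True.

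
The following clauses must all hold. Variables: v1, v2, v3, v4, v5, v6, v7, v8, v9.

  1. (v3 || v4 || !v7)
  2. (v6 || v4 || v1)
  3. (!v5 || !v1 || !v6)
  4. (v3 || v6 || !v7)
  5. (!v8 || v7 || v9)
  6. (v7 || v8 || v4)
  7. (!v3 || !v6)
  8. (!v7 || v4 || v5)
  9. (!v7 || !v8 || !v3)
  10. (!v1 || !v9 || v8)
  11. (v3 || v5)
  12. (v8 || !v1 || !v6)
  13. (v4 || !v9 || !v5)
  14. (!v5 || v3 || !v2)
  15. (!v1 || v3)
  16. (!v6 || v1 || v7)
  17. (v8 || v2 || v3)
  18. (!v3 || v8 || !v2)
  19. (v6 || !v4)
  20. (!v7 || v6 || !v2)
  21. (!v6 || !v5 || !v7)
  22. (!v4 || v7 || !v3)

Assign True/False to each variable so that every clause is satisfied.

v1 = T, v2 = F, v3 = T, v4 = F, v5 = F, v6 = F, v7 = F, v8 = T, v9 = T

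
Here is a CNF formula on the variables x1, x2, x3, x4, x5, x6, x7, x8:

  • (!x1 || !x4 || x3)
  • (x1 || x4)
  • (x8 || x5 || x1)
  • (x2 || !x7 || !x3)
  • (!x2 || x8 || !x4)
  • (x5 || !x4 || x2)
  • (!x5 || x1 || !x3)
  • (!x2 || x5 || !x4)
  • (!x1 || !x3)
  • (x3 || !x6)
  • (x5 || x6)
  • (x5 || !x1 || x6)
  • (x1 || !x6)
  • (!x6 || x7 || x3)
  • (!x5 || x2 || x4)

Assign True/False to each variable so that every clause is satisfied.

x1=1, x2=1, x3=0, x4=0, x5=1, x6=0, x7=0, x8=1

x8 occurs only positively in the remaining clauses — set x8 = True.
Branch on x1: take x1 = True.
  then x3 is forced to False.
  then x4 is forced to False.
  then x6 is forced to False.
  then x5 is forced to True.
  then x2 is forced to True.
x7 is now unconstrained; take x7 = False.
Every clause has at least one true literal under this assignment.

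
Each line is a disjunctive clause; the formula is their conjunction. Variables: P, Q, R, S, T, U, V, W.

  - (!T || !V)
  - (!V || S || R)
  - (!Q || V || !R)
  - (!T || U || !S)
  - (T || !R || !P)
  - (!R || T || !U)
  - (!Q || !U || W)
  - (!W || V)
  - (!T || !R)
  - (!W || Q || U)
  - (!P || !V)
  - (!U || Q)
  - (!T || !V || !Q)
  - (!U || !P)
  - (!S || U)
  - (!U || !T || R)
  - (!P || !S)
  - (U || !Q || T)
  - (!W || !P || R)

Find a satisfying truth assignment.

P=False, Q=False, R=True, S=False, T=False, U=False, V=True, W=False

P occurs only negated in the remaining clauses — set P = False.
Try Q = False.
  then U is forced to False.
  then W is forced to False.
  then S is forced to False.
Set R = True and propagate.
  then T is forced to False.
V is now unconstrained; take V = True.
Every clause has at least one true literal under this assignment.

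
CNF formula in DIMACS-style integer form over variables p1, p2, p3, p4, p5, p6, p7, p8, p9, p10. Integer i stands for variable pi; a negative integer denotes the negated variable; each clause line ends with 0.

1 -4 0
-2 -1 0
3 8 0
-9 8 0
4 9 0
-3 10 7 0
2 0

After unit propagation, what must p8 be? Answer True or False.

(p2) is a unit clause: p2 = True.
From (~p2 | ~p1) and p2 = True: p1 = False.
In (p1 | ~p4), p1 is now false; ~p4 must hold, so p4 = False.
(p9 | p4): since p4 = False, the clause reduces to (p9). p9 = True.
From (~p9 | p8) and p9 = True: p8 = True.

True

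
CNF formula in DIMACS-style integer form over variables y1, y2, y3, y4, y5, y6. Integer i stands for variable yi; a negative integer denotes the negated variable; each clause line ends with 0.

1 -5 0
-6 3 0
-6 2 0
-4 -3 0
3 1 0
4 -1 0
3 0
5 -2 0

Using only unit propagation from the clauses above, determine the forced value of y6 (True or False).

(y3) stands alone — y3 = True.
In (!y4 || !y3), !y3 is now false; !y4 must hold, so y4 = False.
In (y4 || !y1), y4 is now false; !y1 must hold, so y1 = False.
In (!y5 || y1), y1 is now false; !y5 must hold, so y5 = False.
From (y5 || !y2) and y5 = False: y2 = False.
In (!y6 || y2), y2 is now false; !y6 must hold, so y6 = False.

False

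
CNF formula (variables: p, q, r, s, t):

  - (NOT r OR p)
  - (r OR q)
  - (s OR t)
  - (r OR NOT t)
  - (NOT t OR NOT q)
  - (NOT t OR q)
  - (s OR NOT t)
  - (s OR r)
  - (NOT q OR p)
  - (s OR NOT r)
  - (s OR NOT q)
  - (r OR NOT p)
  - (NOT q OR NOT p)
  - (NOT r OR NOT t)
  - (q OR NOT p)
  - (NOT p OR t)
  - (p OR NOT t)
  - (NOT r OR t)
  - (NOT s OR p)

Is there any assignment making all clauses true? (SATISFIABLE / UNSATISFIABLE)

UNSATISFIABLE

t = True:
  propagation gives r=True; an empty clause results — contradiction.
t = False:
  propagation gives s=True, p=False; an empty clause results — contradiction.
Every branch closes, so no satisfying assignment exists.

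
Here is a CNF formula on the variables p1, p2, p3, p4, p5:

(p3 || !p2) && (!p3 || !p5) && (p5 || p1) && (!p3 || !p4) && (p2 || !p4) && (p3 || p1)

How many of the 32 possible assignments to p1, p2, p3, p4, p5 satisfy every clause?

4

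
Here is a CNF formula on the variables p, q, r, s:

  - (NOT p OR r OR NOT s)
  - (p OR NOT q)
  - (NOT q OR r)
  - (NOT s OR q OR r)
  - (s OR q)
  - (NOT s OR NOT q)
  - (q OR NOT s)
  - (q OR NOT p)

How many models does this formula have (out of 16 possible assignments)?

1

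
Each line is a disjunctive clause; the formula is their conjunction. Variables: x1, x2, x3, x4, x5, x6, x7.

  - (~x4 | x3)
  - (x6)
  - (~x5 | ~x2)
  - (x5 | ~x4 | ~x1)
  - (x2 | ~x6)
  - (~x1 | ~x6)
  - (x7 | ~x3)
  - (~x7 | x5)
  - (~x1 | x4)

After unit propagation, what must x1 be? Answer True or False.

False

(x6) is a unit clause: x6 = True.
From (x2 | ~x6) and x6 = True: x2 = True.
(~x2 | ~x5): since x2 = True, the clause reduces to (~x5). x5 = False.
From (~x6 | ~x1) and x6 = True: x1 = False.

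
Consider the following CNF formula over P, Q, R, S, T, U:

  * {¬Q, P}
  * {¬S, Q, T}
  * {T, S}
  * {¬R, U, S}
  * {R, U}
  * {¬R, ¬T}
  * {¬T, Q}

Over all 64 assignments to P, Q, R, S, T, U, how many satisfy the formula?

5

The models are:
  P=1 Q=1 R=0 S=0 T=1 U=1
  P=1 Q=1 R=0 S=1 T=0 U=1
  P=1 Q=1 R=0 S=1 T=1 U=1
  P=1 Q=1 R=1 S=1 T=0 U=0
  P=1 Q=1 R=1 S=1 T=0 U=1
That's 5 in total.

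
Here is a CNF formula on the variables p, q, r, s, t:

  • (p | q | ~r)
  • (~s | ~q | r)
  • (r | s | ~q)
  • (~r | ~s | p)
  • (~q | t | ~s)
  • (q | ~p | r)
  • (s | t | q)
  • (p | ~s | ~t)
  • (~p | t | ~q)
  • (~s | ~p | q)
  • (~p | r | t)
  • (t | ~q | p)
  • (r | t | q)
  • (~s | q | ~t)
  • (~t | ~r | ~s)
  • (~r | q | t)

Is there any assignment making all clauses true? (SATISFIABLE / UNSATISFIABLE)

SATISFIABLE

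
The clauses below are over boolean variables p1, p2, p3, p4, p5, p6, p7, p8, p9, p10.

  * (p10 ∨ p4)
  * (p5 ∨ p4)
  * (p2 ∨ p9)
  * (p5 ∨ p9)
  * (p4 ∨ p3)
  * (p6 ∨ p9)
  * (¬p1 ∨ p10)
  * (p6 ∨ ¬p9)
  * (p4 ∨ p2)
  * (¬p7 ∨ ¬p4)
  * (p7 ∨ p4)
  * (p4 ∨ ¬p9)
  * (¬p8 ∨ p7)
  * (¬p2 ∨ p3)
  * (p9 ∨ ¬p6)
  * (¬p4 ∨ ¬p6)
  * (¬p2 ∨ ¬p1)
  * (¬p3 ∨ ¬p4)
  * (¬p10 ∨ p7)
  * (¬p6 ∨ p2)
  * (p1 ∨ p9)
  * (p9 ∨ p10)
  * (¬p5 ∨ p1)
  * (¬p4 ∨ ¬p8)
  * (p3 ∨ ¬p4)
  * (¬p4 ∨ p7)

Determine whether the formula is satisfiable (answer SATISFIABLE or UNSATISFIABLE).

p4 = True:
  propagation gives p7=False; an empty clause results — contradiction.
p4 = False:
  propagation gives p10=True, p5=True, p3=True, p2=True; an empty clause results — contradiction.
Every branch closes, so no satisfying assignment exists.

UNSATISFIABLE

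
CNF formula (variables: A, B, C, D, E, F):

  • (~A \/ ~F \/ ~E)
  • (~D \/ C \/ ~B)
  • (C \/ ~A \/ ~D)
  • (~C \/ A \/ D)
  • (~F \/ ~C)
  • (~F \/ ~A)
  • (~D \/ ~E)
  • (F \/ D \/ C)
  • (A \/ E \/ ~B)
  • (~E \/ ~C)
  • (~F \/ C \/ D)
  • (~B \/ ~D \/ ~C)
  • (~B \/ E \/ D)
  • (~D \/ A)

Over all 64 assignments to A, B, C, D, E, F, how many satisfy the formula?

Satisfying assignments:
  A=1 B=0 C=1 D=0 E=0 F=0
  A=1 B=0 C=1 D=1 E=0 F=0
That's 2 in total.

2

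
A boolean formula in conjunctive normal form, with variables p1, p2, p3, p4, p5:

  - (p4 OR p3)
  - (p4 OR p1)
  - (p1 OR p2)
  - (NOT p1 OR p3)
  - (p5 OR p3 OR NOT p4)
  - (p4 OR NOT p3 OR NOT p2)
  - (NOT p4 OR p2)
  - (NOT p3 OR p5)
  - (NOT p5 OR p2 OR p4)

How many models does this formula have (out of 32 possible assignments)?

Satisfying assignments:
  p1=0 p2=1 p3=0 p4=1 p5=1
  p1=0 p2=1 p3=1 p4=1 p5=1
  p1=1 p2=1 p3=1 p4=1 p5=1
Count: 3.

3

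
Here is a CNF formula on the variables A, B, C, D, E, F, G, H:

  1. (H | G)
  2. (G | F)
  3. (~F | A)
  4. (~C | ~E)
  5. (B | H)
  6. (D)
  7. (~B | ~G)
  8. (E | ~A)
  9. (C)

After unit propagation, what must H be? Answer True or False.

True

(D) is a unit clause: D = True.
Unit clause (C) sets C = True.
(~C | ~E): since C = True, the clause reduces to (~E). E = False.
In (~A | E), E is now false; ~A must hold, so A = False.
(~F | A): since A = False, the clause reduces to (~F). F = False.
From (F | G) and F = False: G = True.
(~G | ~B) with G = True leaves only ~B, so B = False.
In (B | H), B is now false; H must hold, so H = True.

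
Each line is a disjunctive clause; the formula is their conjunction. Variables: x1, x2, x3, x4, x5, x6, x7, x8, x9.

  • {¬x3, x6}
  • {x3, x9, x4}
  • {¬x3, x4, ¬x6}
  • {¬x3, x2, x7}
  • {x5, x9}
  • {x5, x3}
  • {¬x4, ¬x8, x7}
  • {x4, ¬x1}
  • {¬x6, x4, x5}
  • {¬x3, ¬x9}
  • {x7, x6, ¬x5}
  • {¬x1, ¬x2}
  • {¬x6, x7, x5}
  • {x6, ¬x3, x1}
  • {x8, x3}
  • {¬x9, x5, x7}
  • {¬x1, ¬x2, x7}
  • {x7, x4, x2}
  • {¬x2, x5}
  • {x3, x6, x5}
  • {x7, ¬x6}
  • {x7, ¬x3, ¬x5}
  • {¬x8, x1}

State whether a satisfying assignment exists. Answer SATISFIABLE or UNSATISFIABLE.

SATISFIABLE

Pure literal: x7 appears only positively; assign x7 = True.
Set x1 = True and propagate.
  then x4 is forced to True.
  then x2 is forced to False.
Branch on x3: take x3 = False.
  then x5 is forced to True.
  then x8 is forced to True.
x6, x9 are now unconstrained; take x6 = False, x9 = True.
Every clause has at least one true literal under this assignment.
So x1 = 1, x2 = 0, x3 = 0, x4 = 1, x5 = 1, x6 = 0, x7 = 1, x8 = 1, x9 = 1 is a satisfying assignment.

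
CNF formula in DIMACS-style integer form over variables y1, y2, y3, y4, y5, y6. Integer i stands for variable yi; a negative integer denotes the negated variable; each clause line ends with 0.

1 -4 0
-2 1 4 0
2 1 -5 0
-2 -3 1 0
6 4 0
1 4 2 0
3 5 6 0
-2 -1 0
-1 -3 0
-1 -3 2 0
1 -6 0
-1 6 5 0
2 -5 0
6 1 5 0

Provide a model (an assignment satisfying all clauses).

Try y1 = True.
  then y2 is forced to False.
  then y3 is forced to False.
  then y5 is forced to False.
  then y6 is forced to True.
y4 is now unconstrained; take y4 = True.

y1 = T, y2 = F, y3 = F, y4 = T, y5 = F, y6 = T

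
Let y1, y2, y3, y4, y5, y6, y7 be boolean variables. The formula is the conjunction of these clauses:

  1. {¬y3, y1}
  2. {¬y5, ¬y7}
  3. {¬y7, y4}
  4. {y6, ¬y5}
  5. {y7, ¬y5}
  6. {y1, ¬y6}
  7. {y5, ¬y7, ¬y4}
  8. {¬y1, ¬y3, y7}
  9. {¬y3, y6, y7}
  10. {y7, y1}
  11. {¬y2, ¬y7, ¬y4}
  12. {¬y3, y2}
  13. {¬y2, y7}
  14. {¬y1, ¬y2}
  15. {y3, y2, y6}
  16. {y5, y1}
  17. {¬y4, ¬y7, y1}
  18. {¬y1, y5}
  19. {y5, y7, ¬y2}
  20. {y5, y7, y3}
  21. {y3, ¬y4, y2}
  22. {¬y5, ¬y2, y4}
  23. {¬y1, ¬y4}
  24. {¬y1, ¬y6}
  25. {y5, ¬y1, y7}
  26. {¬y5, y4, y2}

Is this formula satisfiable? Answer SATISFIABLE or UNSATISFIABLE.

UNSATISFIABLE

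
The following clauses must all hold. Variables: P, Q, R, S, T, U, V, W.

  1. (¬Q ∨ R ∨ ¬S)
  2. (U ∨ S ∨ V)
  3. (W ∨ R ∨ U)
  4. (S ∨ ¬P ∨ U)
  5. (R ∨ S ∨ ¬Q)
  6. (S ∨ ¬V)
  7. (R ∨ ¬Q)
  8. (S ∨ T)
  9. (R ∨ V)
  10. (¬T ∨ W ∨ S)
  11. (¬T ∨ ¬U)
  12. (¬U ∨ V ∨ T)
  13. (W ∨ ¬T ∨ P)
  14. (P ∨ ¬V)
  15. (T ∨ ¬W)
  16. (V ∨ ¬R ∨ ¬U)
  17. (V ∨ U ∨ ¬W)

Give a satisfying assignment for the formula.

P=T, Q=F, R=F, S=T, T=F, U=T, V=T, W=F

Pure literal: Q appears only negated; assign Q = False.
Branch on P: take P = True.
For the remaining variables, R = False, S = True, T = False, U = True, V = True, W = False works.
Every clause has at least one true literal under this assignment.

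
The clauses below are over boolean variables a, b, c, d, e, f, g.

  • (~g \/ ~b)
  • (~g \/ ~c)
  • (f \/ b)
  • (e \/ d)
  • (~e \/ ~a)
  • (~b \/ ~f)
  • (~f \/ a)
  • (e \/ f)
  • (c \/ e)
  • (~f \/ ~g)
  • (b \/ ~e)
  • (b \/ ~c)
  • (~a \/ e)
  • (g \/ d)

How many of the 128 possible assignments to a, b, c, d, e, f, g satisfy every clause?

Satisfying assignments:
  a=F b=T c=F d=T e=T f=F g=F
  a=F b=T c=T d=T e=T f=F g=F
Count: 2.

2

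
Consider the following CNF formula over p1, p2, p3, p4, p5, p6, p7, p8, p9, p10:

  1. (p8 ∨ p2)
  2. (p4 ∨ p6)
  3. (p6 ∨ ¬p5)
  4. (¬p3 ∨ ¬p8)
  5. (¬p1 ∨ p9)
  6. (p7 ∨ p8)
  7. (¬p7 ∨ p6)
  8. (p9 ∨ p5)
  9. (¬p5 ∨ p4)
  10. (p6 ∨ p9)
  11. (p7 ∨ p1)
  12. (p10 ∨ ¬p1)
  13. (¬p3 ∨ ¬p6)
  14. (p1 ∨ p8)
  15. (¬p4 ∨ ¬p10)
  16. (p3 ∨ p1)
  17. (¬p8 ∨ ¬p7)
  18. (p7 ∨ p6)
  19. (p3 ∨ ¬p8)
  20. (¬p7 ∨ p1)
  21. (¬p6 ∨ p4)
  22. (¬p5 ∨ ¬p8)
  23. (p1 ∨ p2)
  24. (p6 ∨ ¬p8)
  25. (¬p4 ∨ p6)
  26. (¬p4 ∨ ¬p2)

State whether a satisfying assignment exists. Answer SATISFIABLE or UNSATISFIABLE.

p6 = True:
  propagation gives p3=False, p1=True, p9=True, p10=True; an empty clause results — contradiction.
p6 = False:
  propagation gives p4=True; an empty clause results — contradiction.
Every branch closes, so no satisfying assignment exists.

UNSATISFIABLE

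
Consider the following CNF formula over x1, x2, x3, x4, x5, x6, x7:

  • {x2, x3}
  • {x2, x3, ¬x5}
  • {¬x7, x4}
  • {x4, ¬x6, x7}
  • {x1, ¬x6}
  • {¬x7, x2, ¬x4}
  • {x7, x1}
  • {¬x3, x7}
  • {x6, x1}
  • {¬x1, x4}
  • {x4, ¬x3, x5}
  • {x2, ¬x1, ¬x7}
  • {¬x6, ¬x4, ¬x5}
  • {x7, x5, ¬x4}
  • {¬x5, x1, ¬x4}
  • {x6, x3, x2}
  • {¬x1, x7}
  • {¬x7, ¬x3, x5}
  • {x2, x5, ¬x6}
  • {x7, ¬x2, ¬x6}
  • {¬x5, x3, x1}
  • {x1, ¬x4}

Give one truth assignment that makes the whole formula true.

Set x1 = True and propagate.
  then x4 is forced to True.
  then x7 is forced to True.
  then x2 is forced to True.
The remaining clauses are satisfied by x3 = False, x5 = True, x6 = False.
Every clause has at least one true literal under this assignment.

x1=T, x2=T, x3=F, x4=T, x5=T, x6=F, x7=T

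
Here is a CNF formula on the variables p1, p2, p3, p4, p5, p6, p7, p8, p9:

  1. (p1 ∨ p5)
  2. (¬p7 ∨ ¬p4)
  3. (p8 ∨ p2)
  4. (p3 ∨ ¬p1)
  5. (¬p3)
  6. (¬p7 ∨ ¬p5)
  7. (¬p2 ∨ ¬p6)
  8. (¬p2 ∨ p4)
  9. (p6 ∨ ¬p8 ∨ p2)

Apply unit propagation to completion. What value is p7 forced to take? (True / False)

False

(¬p3) is a unit clause: p3 = False.
From (¬p1 ∨ p3) and p3 = False: p1 = False.
(p5 ∨ p1) with p1 = False leaves only p5, so p5 = True.
(¬p7 ∨ ¬p5) with p5 = True leaves only ¬p7, so p7 = False.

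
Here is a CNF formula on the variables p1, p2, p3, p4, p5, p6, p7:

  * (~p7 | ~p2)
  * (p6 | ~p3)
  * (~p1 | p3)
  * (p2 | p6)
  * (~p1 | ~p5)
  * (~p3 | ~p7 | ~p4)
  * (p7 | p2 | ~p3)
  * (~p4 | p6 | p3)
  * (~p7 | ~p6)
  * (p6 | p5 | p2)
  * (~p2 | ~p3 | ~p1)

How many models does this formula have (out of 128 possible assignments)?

14

Case analysis on p3 and p2:
  p3=1, p2=1: remaining (p1,p4,p5,p6,p7) ∈ {(0,0,0,1,0); (0,0,1,1,0); (0,1,0,1,0); (0,1,1,1,0)} — 4.
  p3=1, p2=0: a clause becomes empty — 0.
  p3=0, p2=1: p5 free; 3 ways for (p1,p4,p6,p7) × 2^1 = 6.
  p3=0, p2=0: remaining (p1,p4,p5,p6,p7) ∈ {(0,0,0,1,0); (0,0,1,1,0); (0,1,0,1,0); (0,1,1,1,0)} — 4.
Total: 4 + 0 + 6 + 4 = 14.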